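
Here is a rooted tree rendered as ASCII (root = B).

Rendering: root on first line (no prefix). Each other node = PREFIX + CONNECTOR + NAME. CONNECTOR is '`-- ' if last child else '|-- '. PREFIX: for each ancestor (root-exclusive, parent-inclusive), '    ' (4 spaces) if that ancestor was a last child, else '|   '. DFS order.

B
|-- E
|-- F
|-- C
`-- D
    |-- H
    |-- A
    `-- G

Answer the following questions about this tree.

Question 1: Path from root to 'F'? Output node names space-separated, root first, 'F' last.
Answer: B F

Derivation:
Walk down from root: B -> F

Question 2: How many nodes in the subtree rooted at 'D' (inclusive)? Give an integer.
Subtree rooted at D contains: A, D, G, H
Count = 4

Answer: 4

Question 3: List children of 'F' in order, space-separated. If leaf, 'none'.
Node F's children (from adjacency): (leaf)

Answer: none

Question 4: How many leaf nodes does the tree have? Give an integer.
Answer: 6

Derivation:
Leaves (nodes with no children): A, C, E, F, G, H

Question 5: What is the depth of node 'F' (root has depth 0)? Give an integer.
Answer: 1

Derivation:
Path from root to F: B -> F
Depth = number of edges = 1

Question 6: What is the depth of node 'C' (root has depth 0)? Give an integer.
Path from root to C: B -> C
Depth = number of edges = 1

Answer: 1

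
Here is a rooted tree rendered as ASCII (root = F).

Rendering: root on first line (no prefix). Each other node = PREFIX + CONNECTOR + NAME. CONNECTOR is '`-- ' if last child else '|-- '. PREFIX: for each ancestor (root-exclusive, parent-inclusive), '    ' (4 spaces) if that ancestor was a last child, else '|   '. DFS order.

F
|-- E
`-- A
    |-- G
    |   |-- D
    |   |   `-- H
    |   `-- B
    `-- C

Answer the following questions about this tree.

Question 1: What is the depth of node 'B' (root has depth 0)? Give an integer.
Path from root to B: F -> A -> G -> B
Depth = number of edges = 3

Answer: 3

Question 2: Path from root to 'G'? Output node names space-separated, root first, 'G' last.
Answer: F A G

Derivation:
Walk down from root: F -> A -> G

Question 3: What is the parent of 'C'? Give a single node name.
Scan adjacency: C appears as child of A

Answer: A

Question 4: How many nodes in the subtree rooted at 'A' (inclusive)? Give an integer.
Subtree rooted at A contains: A, B, C, D, G, H
Count = 6

Answer: 6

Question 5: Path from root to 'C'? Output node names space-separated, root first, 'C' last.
Walk down from root: F -> A -> C

Answer: F A C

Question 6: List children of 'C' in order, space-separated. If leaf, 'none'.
Node C's children (from adjacency): (leaf)

Answer: none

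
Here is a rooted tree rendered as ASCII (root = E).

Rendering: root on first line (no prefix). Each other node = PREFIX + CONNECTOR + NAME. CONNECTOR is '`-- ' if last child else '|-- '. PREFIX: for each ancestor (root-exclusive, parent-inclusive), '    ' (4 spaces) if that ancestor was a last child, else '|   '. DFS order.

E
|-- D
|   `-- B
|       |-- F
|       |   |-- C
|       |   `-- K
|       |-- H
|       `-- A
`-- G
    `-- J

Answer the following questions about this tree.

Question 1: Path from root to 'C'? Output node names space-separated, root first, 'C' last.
Walk down from root: E -> D -> B -> F -> C

Answer: E D B F C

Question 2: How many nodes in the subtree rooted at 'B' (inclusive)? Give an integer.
Answer: 6

Derivation:
Subtree rooted at B contains: A, B, C, F, H, K
Count = 6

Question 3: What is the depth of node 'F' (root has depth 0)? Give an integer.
Path from root to F: E -> D -> B -> F
Depth = number of edges = 3

Answer: 3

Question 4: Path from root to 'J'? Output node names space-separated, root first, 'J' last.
Walk down from root: E -> G -> J

Answer: E G J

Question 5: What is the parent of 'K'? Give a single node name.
Scan adjacency: K appears as child of F

Answer: F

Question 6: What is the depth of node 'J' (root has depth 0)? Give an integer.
Answer: 2

Derivation:
Path from root to J: E -> G -> J
Depth = number of edges = 2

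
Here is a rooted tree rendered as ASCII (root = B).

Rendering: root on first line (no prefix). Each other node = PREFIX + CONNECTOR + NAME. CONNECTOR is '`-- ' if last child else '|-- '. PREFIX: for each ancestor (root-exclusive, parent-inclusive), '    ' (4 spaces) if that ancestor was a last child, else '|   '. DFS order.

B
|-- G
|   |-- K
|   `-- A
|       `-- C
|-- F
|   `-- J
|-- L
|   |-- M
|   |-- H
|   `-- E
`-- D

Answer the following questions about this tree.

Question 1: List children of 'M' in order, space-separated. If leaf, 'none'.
Node M's children (from adjacency): (leaf)

Answer: none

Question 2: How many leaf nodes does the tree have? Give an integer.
Leaves (nodes with no children): C, D, E, H, J, K, M

Answer: 7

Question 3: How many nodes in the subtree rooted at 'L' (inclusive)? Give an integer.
Answer: 4

Derivation:
Subtree rooted at L contains: E, H, L, M
Count = 4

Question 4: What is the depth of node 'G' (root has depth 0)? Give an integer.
Answer: 1

Derivation:
Path from root to G: B -> G
Depth = number of edges = 1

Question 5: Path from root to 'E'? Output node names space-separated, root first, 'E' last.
Walk down from root: B -> L -> E

Answer: B L E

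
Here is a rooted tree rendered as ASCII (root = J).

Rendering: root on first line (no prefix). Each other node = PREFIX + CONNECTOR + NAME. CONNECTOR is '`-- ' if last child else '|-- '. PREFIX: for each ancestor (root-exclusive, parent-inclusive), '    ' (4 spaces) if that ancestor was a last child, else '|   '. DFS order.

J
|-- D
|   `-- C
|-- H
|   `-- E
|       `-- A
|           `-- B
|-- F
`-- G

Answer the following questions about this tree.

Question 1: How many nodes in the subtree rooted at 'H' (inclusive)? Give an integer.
Answer: 4

Derivation:
Subtree rooted at H contains: A, B, E, H
Count = 4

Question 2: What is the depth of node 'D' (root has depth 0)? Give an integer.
Path from root to D: J -> D
Depth = number of edges = 1

Answer: 1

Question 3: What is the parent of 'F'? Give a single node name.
Answer: J

Derivation:
Scan adjacency: F appears as child of J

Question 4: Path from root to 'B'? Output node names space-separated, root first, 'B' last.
Walk down from root: J -> H -> E -> A -> B

Answer: J H E A B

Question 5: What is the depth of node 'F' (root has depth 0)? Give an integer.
Path from root to F: J -> F
Depth = number of edges = 1

Answer: 1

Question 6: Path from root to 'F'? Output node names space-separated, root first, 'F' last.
Walk down from root: J -> F

Answer: J F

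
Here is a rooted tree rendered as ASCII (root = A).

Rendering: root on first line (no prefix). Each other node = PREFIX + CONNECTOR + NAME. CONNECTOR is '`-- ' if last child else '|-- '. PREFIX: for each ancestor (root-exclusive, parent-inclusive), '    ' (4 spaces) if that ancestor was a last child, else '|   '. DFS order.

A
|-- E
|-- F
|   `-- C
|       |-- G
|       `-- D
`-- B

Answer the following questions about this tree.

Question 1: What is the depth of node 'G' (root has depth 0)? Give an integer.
Answer: 3

Derivation:
Path from root to G: A -> F -> C -> G
Depth = number of edges = 3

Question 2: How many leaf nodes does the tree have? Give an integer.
Answer: 4

Derivation:
Leaves (nodes with no children): B, D, E, G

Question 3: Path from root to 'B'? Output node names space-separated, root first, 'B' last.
Answer: A B

Derivation:
Walk down from root: A -> B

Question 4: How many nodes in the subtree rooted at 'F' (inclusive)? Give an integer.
Subtree rooted at F contains: C, D, F, G
Count = 4

Answer: 4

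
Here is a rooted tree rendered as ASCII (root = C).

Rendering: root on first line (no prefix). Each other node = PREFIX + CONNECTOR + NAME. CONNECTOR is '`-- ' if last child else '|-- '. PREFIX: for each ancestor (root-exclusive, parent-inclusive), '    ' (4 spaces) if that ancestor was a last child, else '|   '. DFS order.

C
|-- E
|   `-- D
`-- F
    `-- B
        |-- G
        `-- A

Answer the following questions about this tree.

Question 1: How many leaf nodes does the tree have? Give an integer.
Answer: 3

Derivation:
Leaves (nodes with no children): A, D, G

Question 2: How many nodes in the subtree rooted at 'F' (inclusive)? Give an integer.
Subtree rooted at F contains: A, B, F, G
Count = 4

Answer: 4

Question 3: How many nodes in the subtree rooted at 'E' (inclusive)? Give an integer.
Answer: 2

Derivation:
Subtree rooted at E contains: D, E
Count = 2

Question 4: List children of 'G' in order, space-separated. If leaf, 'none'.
Node G's children (from adjacency): (leaf)

Answer: none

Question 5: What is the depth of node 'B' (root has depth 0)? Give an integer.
Path from root to B: C -> F -> B
Depth = number of edges = 2

Answer: 2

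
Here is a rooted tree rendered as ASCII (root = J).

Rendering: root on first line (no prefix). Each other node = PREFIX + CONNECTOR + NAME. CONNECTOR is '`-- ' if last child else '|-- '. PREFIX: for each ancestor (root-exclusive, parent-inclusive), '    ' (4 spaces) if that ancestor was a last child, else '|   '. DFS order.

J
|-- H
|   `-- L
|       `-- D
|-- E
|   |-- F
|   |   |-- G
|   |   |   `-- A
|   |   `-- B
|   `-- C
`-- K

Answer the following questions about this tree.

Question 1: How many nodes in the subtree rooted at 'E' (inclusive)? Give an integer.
Answer: 6

Derivation:
Subtree rooted at E contains: A, B, C, E, F, G
Count = 6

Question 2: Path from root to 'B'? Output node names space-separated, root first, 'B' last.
Walk down from root: J -> E -> F -> B

Answer: J E F B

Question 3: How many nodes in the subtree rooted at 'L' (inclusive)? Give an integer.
Answer: 2

Derivation:
Subtree rooted at L contains: D, L
Count = 2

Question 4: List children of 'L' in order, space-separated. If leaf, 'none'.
Node L's children (from adjacency): D

Answer: D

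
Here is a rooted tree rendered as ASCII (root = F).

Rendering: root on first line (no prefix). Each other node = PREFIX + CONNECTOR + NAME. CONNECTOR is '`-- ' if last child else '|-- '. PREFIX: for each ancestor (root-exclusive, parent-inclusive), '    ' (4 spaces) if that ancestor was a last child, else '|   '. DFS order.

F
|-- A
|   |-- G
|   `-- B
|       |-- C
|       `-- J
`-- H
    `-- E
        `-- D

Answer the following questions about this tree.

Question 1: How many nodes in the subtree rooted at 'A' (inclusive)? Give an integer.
Answer: 5

Derivation:
Subtree rooted at A contains: A, B, C, G, J
Count = 5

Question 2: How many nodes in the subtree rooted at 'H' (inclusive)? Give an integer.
Answer: 3

Derivation:
Subtree rooted at H contains: D, E, H
Count = 3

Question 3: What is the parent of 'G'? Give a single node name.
Answer: A

Derivation:
Scan adjacency: G appears as child of A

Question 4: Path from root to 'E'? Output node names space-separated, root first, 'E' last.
Answer: F H E

Derivation:
Walk down from root: F -> H -> E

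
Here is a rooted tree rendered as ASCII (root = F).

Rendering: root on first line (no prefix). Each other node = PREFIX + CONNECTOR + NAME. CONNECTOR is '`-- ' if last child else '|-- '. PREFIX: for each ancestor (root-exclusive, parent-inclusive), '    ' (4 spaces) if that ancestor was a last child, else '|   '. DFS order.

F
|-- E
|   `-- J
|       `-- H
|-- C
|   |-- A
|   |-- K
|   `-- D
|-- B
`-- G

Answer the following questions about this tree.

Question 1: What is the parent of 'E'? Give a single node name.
Answer: F

Derivation:
Scan adjacency: E appears as child of F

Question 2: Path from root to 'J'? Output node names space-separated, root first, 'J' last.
Answer: F E J

Derivation:
Walk down from root: F -> E -> J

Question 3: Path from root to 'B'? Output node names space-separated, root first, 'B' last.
Answer: F B

Derivation:
Walk down from root: F -> B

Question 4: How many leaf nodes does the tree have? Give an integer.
Answer: 6

Derivation:
Leaves (nodes with no children): A, B, D, G, H, K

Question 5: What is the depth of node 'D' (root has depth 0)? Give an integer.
Answer: 2

Derivation:
Path from root to D: F -> C -> D
Depth = number of edges = 2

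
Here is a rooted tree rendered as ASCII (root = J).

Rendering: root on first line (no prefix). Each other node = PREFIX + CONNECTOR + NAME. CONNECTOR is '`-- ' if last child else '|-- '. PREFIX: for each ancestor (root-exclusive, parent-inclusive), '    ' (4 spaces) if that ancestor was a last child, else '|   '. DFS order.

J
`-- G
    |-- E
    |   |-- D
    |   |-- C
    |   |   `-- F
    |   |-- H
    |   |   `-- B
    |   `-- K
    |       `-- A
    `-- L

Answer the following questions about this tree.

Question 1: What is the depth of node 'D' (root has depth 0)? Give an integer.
Path from root to D: J -> G -> E -> D
Depth = number of edges = 3

Answer: 3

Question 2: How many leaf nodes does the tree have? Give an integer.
Leaves (nodes with no children): A, B, D, F, L

Answer: 5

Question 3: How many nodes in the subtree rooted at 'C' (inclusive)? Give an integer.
Subtree rooted at C contains: C, F
Count = 2

Answer: 2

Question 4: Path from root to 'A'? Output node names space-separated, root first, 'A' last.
Walk down from root: J -> G -> E -> K -> A

Answer: J G E K A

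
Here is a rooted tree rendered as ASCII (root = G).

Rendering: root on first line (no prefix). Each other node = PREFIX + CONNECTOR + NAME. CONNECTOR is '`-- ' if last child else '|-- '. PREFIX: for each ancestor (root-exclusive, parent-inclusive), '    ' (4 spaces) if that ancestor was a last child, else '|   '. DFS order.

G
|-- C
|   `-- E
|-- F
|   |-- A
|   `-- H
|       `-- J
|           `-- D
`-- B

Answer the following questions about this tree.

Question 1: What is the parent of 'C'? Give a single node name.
Scan adjacency: C appears as child of G

Answer: G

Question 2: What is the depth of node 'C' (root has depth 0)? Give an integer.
Answer: 1

Derivation:
Path from root to C: G -> C
Depth = number of edges = 1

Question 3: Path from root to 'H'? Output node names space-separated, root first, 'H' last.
Walk down from root: G -> F -> H

Answer: G F H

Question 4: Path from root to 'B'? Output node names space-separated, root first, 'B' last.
Walk down from root: G -> B

Answer: G B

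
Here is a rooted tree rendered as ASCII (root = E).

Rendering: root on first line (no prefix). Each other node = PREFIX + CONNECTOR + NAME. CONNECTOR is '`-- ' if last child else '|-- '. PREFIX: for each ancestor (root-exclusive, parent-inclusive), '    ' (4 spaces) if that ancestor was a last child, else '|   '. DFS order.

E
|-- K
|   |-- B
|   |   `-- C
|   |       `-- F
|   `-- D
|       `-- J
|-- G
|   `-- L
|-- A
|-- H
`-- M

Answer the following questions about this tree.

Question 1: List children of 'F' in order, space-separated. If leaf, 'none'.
Answer: none

Derivation:
Node F's children (from adjacency): (leaf)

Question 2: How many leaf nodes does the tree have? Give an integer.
Answer: 6

Derivation:
Leaves (nodes with no children): A, F, H, J, L, M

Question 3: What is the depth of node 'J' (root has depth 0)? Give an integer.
Path from root to J: E -> K -> D -> J
Depth = number of edges = 3

Answer: 3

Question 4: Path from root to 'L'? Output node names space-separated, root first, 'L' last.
Walk down from root: E -> G -> L

Answer: E G L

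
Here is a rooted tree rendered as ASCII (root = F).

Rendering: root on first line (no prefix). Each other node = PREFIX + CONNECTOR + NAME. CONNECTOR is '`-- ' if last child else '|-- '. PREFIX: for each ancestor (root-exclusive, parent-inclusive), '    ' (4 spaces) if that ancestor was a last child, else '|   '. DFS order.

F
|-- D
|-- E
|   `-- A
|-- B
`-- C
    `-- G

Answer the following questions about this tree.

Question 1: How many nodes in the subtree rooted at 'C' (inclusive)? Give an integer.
Answer: 2

Derivation:
Subtree rooted at C contains: C, G
Count = 2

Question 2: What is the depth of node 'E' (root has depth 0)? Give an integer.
Answer: 1

Derivation:
Path from root to E: F -> E
Depth = number of edges = 1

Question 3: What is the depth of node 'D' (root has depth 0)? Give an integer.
Answer: 1

Derivation:
Path from root to D: F -> D
Depth = number of edges = 1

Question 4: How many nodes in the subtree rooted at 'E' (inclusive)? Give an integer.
Subtree rooted at E contains: A, E
Count = 2

Answer: 2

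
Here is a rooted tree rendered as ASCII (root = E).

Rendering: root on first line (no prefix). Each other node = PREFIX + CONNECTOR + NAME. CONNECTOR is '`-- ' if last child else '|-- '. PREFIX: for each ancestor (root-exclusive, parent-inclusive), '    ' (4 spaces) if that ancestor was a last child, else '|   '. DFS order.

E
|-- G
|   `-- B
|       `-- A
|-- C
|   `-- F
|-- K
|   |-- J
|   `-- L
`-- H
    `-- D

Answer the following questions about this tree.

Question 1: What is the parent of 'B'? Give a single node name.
Scan adjacency: B appears as child of G

Answer: G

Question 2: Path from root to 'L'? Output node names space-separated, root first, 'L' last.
Walk down from root: E -> K -> L

Answer: E K L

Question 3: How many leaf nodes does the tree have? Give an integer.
Leaves (nodes with no children): A, D, F, J, L

Answer: 5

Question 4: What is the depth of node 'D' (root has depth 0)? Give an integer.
Answer: 2

Derivation:
Path from root to D: E -> H -> D
Depth = number of edges = 2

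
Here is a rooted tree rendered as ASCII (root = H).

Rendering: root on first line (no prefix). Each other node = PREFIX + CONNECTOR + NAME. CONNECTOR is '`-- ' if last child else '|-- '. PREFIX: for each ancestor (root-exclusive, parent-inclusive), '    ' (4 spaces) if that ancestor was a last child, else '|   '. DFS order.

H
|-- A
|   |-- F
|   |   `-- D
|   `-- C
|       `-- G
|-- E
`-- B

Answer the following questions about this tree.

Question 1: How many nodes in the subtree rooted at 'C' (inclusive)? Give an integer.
Subtree rooted at C contains: C, G
Count = 2

Answer: 2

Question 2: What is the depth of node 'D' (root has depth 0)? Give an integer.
Path from root to D: H -> A -> F -> D
Depth = number of edges = 3

Answer: 3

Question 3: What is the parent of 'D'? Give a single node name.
Answer: F

Derivation:
Scan adjacency: D appears as child of F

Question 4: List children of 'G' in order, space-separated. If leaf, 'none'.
Node G's children (from adjacency): (leaf)

Answer: none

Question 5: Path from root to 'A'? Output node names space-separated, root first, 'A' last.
Walk down from root: H -> A

Answer: H A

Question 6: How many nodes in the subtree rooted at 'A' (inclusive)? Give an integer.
Subtree rooted at A contains: A, C, D, F, G
Count = 5

Answer: 5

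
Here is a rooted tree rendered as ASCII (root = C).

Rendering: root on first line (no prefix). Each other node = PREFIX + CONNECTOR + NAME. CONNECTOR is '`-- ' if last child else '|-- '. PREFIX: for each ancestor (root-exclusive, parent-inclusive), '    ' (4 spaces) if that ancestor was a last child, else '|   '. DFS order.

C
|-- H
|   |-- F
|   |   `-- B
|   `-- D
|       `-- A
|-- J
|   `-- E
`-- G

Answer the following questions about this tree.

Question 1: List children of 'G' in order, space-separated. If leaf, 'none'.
Answer: none

Derivation:
Node G's children (from adjacency): (leaf)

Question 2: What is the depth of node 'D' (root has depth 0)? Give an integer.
Answer: 2

Derivation:
Path from root to D: C -> H -> D
Depth = number of edges = 2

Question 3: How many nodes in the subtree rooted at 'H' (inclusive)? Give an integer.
Answer: 5

Derivation:
Subtree rooted at H contains: A, B, D, F, H
Count = 5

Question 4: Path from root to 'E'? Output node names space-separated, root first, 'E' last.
Answer: C J E

Derivation:
Walk down from root: C -> J -> E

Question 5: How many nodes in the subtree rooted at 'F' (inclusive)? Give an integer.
Subtree rooted at F contains: B, F
Count = 2

Answer: 2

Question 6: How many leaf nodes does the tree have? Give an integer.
Answer: 4

Derivation:
Leaves (nodes with no children): A, B, E, G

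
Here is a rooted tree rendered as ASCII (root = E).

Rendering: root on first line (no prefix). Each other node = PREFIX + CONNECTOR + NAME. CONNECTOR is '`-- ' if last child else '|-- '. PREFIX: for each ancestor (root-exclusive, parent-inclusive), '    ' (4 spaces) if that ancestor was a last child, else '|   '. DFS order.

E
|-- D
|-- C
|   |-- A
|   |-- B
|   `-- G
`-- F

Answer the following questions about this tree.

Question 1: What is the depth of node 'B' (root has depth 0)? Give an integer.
Path from root to B: E -> C -> B
Depth = number of edges = 2

Answer: 2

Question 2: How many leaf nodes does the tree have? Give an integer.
Leaves (nodes with no children): A, B, D, F, G

Answer: 5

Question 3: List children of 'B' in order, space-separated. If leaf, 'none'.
Answer: none

Derivation:
Node B's children (from adjacency): (leaf)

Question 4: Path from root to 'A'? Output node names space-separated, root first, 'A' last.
Answer: E C A

Derivation:
Walk down from root: E -> C -> A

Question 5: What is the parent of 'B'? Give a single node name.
Scan adjacency: B appears as child of C

Answer: C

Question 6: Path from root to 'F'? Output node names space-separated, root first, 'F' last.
Answer: E F

Derivation:
Walk down from root: E -> F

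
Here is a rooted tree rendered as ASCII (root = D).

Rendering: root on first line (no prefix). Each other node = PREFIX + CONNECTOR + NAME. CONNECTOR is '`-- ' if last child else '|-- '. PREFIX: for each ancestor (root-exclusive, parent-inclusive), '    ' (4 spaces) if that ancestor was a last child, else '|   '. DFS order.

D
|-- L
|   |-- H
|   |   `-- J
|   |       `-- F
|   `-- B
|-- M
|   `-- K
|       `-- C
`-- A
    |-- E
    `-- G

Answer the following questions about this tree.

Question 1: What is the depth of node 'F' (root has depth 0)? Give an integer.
Answer: 4

Derivation:
Path from root to F: D -> L -> H -> J -> F
Depth = number of edges = 4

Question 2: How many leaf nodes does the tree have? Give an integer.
Answer: 5

Derivation:
Leaves (nodes with no children): B, C, E, F, G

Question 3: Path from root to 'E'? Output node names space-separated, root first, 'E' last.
Walk down from root: D -> A -> E

Answer: D A E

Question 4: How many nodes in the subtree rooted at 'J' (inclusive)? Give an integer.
Subtree rooted at J contains: F, J
Count = 2

Answer: 2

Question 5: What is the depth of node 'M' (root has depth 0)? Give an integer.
Path from root to M: D -> M
Depth = number of edges = 1

Answer: 1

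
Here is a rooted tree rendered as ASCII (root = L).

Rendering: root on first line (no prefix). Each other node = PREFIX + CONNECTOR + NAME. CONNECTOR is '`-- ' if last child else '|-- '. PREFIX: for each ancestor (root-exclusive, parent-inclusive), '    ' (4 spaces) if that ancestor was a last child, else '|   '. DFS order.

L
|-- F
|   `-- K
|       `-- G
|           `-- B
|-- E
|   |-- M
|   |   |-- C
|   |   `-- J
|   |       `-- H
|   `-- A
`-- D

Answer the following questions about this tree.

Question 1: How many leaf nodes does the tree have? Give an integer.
Leaves (nodes with no children): A, B, C, D, H

Answer: 5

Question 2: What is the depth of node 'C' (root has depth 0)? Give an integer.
Path from root to C: L -> E -> M -> C
Depth = number of edges = 3

Answer: 3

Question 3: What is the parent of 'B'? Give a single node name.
Answer: G

Derivation:
Scan adjacency: B appears as child of G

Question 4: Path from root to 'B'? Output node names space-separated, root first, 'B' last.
Walk down from root: L -> F -> K -> G -> B

Answer: L F K G B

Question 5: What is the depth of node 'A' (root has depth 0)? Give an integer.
Path from root to A: L -> E -> A
Depth = number of edges = 2

Answer: 2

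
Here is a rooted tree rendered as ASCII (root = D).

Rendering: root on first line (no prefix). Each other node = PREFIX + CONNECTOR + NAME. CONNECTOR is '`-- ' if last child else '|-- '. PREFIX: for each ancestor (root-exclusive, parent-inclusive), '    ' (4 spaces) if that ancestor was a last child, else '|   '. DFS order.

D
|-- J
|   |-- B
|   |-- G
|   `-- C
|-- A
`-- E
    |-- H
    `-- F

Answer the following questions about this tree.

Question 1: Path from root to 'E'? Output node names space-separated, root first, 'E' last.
Answer: D E

Derivation:
Walk down from root: D -> E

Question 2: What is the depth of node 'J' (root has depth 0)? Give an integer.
Path from root to J: D -> J
Depth = number of edges = 1

Answer: 1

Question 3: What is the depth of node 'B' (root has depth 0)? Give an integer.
Path from root to B: D -> J -> B
Depth = number of edges = 2

Answer: 2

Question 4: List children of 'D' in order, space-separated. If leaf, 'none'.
Answer: J A E

Derivation:
Node D's children (from adjacency): J, A, E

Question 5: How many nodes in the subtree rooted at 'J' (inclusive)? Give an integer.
Subtree rooted at J contains: B, C, G, J
Count = 4

Answer: 4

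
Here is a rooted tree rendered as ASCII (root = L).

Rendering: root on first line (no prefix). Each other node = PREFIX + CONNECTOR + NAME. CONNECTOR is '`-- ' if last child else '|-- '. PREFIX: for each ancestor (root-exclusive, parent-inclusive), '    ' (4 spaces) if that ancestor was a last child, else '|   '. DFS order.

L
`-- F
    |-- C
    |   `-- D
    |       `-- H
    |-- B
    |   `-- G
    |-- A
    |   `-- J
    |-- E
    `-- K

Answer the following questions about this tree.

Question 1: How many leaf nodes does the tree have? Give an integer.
Leaves (nodes with no children): E, G, H, J, K

Answer: 5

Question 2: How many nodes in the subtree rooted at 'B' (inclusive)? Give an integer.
Answer: 2

Derivation:
Subtree rooted at B contains: B, G
Count = 2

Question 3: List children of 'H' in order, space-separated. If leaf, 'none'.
Answer: none

Derivation:
Node H's children (from adjacency): (leaf)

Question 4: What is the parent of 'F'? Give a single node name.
Answer: L

Derivation:
Scan adjacency: F appears as child of L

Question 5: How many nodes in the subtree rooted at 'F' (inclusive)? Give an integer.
Answer: 10

Derivation:
Subtree rooted at F contains: A, B, C, D, E, F, G, H, J, K
Count = 10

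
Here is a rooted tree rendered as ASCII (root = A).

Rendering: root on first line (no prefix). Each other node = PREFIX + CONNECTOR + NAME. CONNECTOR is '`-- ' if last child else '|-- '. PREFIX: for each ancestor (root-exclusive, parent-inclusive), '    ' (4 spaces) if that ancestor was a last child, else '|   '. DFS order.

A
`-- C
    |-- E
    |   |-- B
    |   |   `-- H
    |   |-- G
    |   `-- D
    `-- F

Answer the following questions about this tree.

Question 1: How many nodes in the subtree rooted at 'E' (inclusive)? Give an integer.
Subtree rooted at E contains: B, D, E, G, H
Count = 5

Answer: 5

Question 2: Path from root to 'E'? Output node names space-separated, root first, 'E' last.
Answer: A C E

Derivation:
Walk down from root: A -> C -> E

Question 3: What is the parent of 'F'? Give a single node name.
Answer: C

Derivation:
Scan adjacency: F appears as child of C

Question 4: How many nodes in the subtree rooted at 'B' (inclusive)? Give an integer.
Subtree rooted at B contains: B, H
Count = 2

Answer: 2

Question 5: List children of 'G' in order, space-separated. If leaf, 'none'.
Answer: none

Derivation:
Node G's children (from adjacency): (leaf)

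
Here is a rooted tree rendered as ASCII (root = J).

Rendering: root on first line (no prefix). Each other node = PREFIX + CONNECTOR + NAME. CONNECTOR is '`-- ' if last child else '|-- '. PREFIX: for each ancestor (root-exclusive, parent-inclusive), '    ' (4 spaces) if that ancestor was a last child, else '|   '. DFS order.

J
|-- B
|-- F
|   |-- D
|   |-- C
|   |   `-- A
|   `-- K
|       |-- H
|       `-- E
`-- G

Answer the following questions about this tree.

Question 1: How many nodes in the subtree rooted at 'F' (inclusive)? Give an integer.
Subtree rooted at F contains: A, C, D, E, F, H, K
Count = 7

Answer: 7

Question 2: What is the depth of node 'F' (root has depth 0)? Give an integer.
Answer: 1

Derivation:
Path from root to F: J -> F
Depth = number of edges = 1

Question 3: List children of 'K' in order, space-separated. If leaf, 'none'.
Answer: H E

Derivation:
Node K's children (from adjacency): H, E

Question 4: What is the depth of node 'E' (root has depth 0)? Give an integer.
Answer: 3

Derivation:
Path from root to E: J -> F -> K -> E
Depth = number of edges = 3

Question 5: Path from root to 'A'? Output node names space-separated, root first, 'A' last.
Answer: J F C A

Derivation:
Walk down from root: J -> F -> C -> A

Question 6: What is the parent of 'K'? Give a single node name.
Answer: F

Derivation:
Scan adjacency: K appears as child of F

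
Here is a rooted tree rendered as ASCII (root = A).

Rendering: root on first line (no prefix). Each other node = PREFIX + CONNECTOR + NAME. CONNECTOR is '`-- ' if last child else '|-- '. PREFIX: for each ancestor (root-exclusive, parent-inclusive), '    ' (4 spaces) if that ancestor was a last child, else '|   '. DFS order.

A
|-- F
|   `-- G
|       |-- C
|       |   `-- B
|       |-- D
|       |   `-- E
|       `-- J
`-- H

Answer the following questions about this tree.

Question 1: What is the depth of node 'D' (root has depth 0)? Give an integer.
Path from root to D: A -> F -> G -> D
Depth = number of edges = 3

Answer: 3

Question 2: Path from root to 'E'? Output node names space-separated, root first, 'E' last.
Walk down from root: A -> F -> G -> D -> E

Answer: A F G D E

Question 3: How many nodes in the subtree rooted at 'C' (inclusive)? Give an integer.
Answer: 2

Derivation:
Subtree rooted at C contains: B, C
Count = 2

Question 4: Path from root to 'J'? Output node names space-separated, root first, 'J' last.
Walk down from root: A -> F -> G -> J

Answer: A F G J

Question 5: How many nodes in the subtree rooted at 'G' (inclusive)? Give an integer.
Subtree rooted at G contains: B, C, D, E, G, J
Count = 6

Answer: 6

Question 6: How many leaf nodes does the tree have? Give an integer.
Leaves (nodes with no children): B, E, H, J

Answer: 4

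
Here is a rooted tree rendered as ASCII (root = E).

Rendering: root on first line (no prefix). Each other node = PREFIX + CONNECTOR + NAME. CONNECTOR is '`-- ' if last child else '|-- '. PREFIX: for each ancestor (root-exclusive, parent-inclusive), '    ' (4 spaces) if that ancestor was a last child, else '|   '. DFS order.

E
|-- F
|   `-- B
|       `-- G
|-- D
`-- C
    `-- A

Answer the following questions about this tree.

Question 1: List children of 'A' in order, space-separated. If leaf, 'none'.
Answer: none

Derivation:
Node A's children (from adjacency): (leaf)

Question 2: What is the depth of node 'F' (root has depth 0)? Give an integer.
Path from root to F: E -> F
Depth = number of edges = 1

Answer: 1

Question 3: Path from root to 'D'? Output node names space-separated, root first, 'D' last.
Answer: E D

Derivation:
Walk down from root: E -> D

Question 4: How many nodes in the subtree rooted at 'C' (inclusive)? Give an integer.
Subtree rooted at C contains: A, C
Count = 2

Answer: 2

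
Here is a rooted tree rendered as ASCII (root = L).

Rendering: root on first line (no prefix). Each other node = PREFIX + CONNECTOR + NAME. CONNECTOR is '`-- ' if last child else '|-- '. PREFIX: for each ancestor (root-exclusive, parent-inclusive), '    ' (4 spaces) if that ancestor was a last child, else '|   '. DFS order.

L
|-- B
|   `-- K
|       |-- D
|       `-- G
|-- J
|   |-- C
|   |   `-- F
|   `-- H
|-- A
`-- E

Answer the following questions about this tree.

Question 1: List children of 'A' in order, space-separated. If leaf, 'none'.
Node A's children (from adjacency): (leaf)

Answer: none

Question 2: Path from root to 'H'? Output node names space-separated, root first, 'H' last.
Walk down from root: L -> J -> H

Answer: L J H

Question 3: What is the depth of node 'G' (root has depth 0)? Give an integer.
Path from root to G: L -> B -> K -> G
Depth = number of edges = 3

Answer: 3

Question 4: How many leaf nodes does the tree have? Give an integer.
Answer: 6

Derivation:
Leaves (nodes with no children): A, D, E, F, G, H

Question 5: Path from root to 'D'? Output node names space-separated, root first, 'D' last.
Walk down from root: L -> B -> K -> D

Answer: L B K D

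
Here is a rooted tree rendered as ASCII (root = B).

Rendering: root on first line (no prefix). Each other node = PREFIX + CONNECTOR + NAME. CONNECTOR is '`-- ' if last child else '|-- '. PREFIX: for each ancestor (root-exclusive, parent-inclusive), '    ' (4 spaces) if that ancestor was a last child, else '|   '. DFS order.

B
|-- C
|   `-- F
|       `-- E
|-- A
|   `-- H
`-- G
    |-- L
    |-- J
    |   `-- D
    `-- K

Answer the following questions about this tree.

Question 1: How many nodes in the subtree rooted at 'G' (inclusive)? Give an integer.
Answer: 5

Derivation:
Subtree rooted at G contains: D, G, J, K, L
Count = 5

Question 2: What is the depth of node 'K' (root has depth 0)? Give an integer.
Path from root to K: B -> G -> K
Depth = number of edges = 2

Answer: 2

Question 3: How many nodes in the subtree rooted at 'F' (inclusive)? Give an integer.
Subtree rooted at F contains: E, F
Count = 2

Answer: 2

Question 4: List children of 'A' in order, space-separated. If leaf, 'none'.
Node A's children (from adjacency): H

Answer: H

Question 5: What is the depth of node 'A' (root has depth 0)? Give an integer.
Answer: 1

Derivation:
Path from root to A: B -> A
Depth = number of edges = 1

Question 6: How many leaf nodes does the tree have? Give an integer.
Leaves (nodes with no children): D, E, H, K, L

Answer: 5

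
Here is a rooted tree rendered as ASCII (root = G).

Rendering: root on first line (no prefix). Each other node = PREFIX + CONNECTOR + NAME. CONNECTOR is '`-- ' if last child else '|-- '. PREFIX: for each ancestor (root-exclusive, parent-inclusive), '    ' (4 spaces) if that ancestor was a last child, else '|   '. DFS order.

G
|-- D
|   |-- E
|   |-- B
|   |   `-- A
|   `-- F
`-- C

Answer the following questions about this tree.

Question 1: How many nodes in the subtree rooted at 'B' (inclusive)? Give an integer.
Answer: 2

Derivation:
Subtree rooted at B contains: A, B
Count = 2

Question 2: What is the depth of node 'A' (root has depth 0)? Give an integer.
Path from root to A: G -> D -> B -> A
Depth = number of edges = 3

Answer: 3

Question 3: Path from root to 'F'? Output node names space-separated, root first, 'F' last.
Answer: G D F

Derivation:
Walk down from root: G -> D -> F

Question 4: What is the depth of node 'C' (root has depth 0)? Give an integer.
Answer: 1

Derivation:
Path from root to C: G -> C
Depth = number of edges = 1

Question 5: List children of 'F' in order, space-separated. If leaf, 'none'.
Node F's children (from adjacency): (leaf)

Answer: none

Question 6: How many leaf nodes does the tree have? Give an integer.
Answer: 4

Derivation:
Leaves (nodes with no children): A, C, E, F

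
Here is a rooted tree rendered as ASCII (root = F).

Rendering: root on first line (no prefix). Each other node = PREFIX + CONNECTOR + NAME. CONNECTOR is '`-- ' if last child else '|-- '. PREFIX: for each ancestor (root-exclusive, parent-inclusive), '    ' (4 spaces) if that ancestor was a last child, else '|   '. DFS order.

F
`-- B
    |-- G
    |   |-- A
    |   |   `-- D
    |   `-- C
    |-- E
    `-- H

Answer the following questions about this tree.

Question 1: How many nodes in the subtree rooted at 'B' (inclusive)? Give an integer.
Answer: 7

Derivation:
Subtree rooted at B contains: A, B, C, D, E, G, H
Count = 7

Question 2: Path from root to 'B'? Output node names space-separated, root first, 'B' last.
Answer: F B

Derivation:
Walk down from root: F -> B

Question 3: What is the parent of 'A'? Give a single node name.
Answer: G

Derivation:
Scan adjacency: A appears as child of G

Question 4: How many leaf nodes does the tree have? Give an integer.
Answer: 4

Derivation:
Leaves (nodes with no children): C, D, E, H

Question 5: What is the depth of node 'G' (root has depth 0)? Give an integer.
Answer: 2

Derivation:
Path from root to G: F -> B -> G
Depth = number of edges = 2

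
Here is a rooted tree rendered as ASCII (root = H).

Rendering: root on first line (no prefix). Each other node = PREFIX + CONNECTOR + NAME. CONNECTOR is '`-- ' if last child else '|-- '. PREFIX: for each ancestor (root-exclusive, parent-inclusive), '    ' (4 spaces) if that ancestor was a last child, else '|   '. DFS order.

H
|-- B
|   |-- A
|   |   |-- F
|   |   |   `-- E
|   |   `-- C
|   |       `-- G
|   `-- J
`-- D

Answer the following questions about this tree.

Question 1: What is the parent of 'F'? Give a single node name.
Answer: A

Derivation:
Scan adjacency: F appears as child of A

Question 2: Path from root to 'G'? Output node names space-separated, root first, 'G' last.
Answer: H B A C G

Derivation:
Walk down from root: H -> B -> A -> C -> G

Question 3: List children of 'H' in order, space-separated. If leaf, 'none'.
Node H's children (from adjacency): B, D

Answer: B D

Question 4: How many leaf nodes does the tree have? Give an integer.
Answer: 4

Derivation:
Leaves (nodes with no children): D, E, G, J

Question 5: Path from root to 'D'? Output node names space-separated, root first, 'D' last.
Walk down from root: H -> D

Answer: H D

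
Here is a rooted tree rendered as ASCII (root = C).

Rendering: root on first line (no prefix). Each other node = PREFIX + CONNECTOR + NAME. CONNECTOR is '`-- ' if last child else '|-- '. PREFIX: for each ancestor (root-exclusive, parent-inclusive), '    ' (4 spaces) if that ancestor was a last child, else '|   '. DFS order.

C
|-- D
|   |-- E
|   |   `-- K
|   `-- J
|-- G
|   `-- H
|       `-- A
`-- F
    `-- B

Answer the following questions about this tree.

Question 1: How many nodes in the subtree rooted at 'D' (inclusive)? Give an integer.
Answer: 4

Derivation:
Subtree rooted at D contains: D, E, J, K
Count = 4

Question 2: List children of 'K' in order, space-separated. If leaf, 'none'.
Node K's children (from adjacency): (leaf)

Answer: none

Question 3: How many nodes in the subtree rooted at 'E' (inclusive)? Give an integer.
Answer: 2

Derivation:
Subtree rooted at E contains: E, K
Count = 2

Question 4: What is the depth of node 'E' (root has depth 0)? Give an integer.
Path from root to E: C -> D -> E
Depth = number of edges = 2

Answer: 2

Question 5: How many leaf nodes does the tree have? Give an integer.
Leaves (nodes with no children): A, B, J, K

Answer: 4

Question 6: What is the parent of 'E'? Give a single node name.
Answer: D

Derivation:
Scan adjacency: E appears as child of D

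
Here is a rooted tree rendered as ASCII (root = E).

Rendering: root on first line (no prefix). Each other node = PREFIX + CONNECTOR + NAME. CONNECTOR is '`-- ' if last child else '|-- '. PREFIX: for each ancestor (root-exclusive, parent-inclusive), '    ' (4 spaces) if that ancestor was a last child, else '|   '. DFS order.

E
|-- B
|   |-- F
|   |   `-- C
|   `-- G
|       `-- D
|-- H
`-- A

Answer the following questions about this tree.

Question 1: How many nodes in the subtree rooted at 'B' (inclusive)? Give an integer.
Answer: 5

Derivation:
Subtree rooted at B contains: B, C, D, F, G
Count = 5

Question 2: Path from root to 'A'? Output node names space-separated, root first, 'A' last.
Answer: E A

Derivation:
Walk down from root: E -> A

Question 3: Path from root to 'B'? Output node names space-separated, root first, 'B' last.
Answer: E B

Derivation:
Walk down from root: E -> B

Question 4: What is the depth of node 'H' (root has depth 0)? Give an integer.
Answer: 1

Derivation:
Path from root to H: E -> H
Depth = number of edges = 1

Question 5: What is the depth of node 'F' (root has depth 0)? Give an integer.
Answer: 2

Derivation:
Path from root to F: E -> B -> F
Depth = number of edges = 2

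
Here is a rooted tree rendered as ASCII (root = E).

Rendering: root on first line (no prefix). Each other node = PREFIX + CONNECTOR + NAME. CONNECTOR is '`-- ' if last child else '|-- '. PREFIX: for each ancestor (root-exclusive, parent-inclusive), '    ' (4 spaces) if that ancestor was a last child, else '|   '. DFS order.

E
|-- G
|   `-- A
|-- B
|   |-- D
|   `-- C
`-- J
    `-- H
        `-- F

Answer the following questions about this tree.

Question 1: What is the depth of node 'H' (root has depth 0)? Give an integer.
Path from root to H: E -> J -> H
Depth = number of edges = 2

Answer: 2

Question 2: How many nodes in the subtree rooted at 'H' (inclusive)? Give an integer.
Subtree rooted at H contains: F, H
Count = 2

Answer: 2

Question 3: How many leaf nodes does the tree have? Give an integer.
Answer: 4

Derivation:
Leaves (nodes with no children): A, C, D, F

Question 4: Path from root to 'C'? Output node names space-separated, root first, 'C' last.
Walk down from root: E -> B -> C

Answer: E B C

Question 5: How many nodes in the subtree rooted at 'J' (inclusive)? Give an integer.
Answer: 3

Derivation:
Subtree rooted at J contains: F, H, J
Count = 3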